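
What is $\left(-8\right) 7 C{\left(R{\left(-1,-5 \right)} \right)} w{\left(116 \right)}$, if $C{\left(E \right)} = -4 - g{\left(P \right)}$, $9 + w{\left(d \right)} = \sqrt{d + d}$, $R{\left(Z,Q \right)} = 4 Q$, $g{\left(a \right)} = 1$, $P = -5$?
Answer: $-2520 + 560 \sqrt{58} \approx 1744.8$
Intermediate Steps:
$w{\left(d \right)} = -9 + \sqrt{2} \sqrt{d}$ ($w{\left(d \right)} = -9 + \sqrt{d + d} = -9 + \sqrt{2 d} = -9 + \sqrt{2} \sqrt{d}$)
$C{\left(E \right)} = -5$ ($C{\left(E \right)} = -4 - 1 = -5$)
$\left(-8\right) 7 C{\left(R{\left(-1,-5 \right)} \right)} w{\left(116 \right)} = \left(-8\right) 7 \left(-5\right) \left(-9 + \sqrt{2} \sqrt{116}\right) = \left(-56\right) \left(-5\right) \left(-9 + \sqrt{2} \cdot 2 \sqrt{29}\right) = 280 \left(-9 + 2 \sqrt{58}\right) = -2520 + 560 \sqrt{58}$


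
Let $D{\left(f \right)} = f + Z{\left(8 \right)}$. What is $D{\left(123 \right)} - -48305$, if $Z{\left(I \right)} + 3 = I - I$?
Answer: $48425$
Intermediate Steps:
$Z{\left(I \right)} = -3$ ($Z{\left(I \right)} = -3 + \left(I - I\right) = -3 + 0 = -3$)
$D{\left(f \right)} = -3 + f$ ($D{\left(f \right)} = f - 3 = -3 + f$)
$D{\left(123 \right)} - -48305 = \left(-3 + 123\right) - -48305 = 120 + 48305 = 48425$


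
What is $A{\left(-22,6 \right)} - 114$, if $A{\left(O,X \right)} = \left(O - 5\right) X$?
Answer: $-276$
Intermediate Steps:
$A{\left(O,X \right)} = X \left(-5 + O\right)$ ($A{\left(O,X \right)} = \left(-5 + O\right) X = X \left(-5 + O\right)$)
$A{\left(-22,6 \right)} - 114 = 6 \left(-5 - 22\right) - 114 = 6 \left(-27\right) - 114 = -162 - 114 = -276$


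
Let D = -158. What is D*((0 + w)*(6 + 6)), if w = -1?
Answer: 1896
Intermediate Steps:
D*((0 + w)*(6 + 6)) = -158*(0 - 1)*(6 + 6) = -(-158)*12 = -158*(-12) = 1896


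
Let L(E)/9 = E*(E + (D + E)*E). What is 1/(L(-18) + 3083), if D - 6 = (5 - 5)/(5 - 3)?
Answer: -1/28993 ≈ -3.4491e-5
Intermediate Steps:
D = 6 (D = 6 + (5 - 5)/(5 - 3) = 6 + 0/2 = 6 + 0*(½) = 6 + 0 = 6)
L(E) = 9*E*(E + E*(6 + E)) (L(E) = 9*(E*(E + (6 + E)*E)) = 9*(E*(E + E*(6 + E))) = 9*E*(E + E*(6 + E)))
1/(L(-18) + 3083) = 1/(9*(-18)²*(7 - 18) + 3083) = 1/(9*324*(-11) + 3083) = 1/(-32076 + 3083) = 1/(-28993) = -1/28993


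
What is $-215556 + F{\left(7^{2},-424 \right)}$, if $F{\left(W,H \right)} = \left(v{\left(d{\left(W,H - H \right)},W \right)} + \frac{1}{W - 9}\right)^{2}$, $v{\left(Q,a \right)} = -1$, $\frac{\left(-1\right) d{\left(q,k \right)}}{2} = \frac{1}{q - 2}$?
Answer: $- \frac{344888079}{1600} \approx -2.1556 \cdot 10^{5}$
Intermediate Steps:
$d{\left(q,k \right)} = - \frac{2}{-2 + q}$ ($d{\left(q,k \right)} = - \frac{2}{q - 2} = - \frac{2}{-2 + q}$)
$F{\left(W,H \right)} = \left(-1 + \frac{1}{-9 + W}\right)^{2}$ ($F{\left(W,H \right)} = \left(-1 + \frac{1}{W - 9}\right)^{2} = \left(-1 + \frac{1}{-9 + W}\right)^{2}$)
$-215556 + F{\left(7^{2},-424 \right)} = -215556 + \frac{\left(10 - 7^{2}\right)^{2}}{\left(-9 + 7^{2}\right)^{2}} = -215556 + \frac{\left(10 - 49\right)^{2}}{\left(-9 + 49\right)^{2}} = -215556 + \frac{\left(10 - 49\right)^{2}}{1600} = -215556 + \frac{\left(-39\right)^{2}}{1600} = -215556 + \frac{1}{1600} \cdot 1521 = -215556 + \frac{1521}{1600} = - \frac{344888079}{1600}$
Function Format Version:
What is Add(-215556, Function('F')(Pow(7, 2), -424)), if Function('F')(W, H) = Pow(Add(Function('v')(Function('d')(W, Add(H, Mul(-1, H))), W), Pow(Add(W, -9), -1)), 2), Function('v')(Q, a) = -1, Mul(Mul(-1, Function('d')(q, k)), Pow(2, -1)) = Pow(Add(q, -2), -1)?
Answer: Rational(-344888079, 1600) ≈ -2.1556e+5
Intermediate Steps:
Function('d')(q, k) = Mul(-2, Pow(Add(-2, q), -1)) (Function('d')(q, k) = Mul(-2, Pow(Add(q, -2), -1)) = Mul(-2, Pow(Add(-2, q), -1)))
Function('F')(W, H) = Pow(Add(-1, Pow(Add(-9, W), -1)), 2) (Function('F')(W, H) = Pow(Add(-1, Pow(Add(W, -9), -1)), 2) = Pow(Add(-1, Pow(Add(-9, W), -1)), 2))
Add(-215556, Function('F')(Pow(7, 2), -424)) = Add(-215556, Mul(Pow(Add(-9, Pow(7, 2)), -2), Pow(Add(10, Mul(-1, Pow(7, 2))), 2))) = Add(-215556, Mul(Pow(Add(-9, 49), -2), Pow(Add(10, Mul(-1, 49)), 2))) = Add(-215556, Mul(Pow(40, -2), Pow(Add(10, -49), 2))) = Add(-215556, Mul(Rational(1, 1600), Pow(-39, 2))) = Add(-215556, Mul(Rational(1, 1600), 1521)) = Add(-215556, Rational(1521, 1600)) = Rational(-344888079, 1600)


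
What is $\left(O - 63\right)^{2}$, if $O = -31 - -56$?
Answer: $1444$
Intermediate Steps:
$O = 25$ ($O = -31 + 56 = 25$)
$\left(O - 63\right)^{2} = \left(25 - 63\right)^{2} = \left(-38\right)^{2} = 1444$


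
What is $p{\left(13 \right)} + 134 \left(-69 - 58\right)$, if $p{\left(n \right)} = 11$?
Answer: $-17007$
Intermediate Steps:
$p{\left(13 \right)} + 134 \left(-69 - 58\right) = 11 + 134 \left(-69 - 58\right) = 11 + 134 \left(-127\right) = 11 - 17018 = -17007$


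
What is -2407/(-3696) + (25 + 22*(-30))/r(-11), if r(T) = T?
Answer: 215767/3696 ≈ 58.379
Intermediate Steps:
-2407/(-3696) + (25 + 22*(-30))/r(-11) = -2407/(-3696) + (25 + 22*(-30))/(-11) = -2407*(-1/3696) + (25 - 660)*(-1/11) = 2407/3696 - 635*(-1/11) = 2407/3696 + 635/11 = 215767/3696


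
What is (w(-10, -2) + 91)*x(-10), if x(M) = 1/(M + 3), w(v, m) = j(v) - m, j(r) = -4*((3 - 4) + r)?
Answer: -137/7 ≈ -19.571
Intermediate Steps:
j(r) = 4 - 4*r (j(r) = -4*(-1 + r) = 4 - 4*r)
w(v, m) = 4 - m - 4*v (w(v, m) = (4 - 4*v) - m = 4 - m - 4*v)
x(M) = 1/(3 + M)
(w(-10, -2) + 91)*x(-10) = ((4 - 1*(-2) - 4*(-10)) + 91)/(3 - 10) = ((4 + 2 + 40) + 91)/(-7) = (46 + 91)*(-⅐) = 137*(-⅐) = -137/7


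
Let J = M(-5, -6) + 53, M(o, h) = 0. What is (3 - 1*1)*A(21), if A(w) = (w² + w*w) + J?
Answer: 1870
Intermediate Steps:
J = 53 (J = 0 + 53 = 53)
A(w) = 53 + 2*w² (A(w) = (w² + w*w) + 53 = (w² + w²) + 53 = 2*w² + 53 = 53 + 2*w²)
(3 - 1*1)*A(21) = (3 - 1*1)*(53 + 2*21²) = (3 - 1)*(53 + 2*441) = 2*(53 + 882) = 2*935 = 1870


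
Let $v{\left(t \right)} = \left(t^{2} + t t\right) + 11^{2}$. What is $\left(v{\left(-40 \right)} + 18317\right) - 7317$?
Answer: $14321$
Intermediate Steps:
$v{\left(t \right)} = 121 + 2 t^{2}$ ($v{\left(t \right)} = \left(t^{2} + t^{2}\right) + 121 = 2 t^{2} + 121 = 121 + 2 t^{2}$)
$\left(v{\left(-40 \right)} + 18317\right) - 7317 = \left(\left(121 + 2 \left(-40\right)^{2}\right) + 18317\right) - 7317 = \left(\left(121 + 2 \cdot 1600\right) + 18317\right) - 7317 = \left(\left(121 + 3200\right) + 18317\right) - 7317 = \left(3321 + 18317\right) - 7317 = 21638 - 7317 = 14321$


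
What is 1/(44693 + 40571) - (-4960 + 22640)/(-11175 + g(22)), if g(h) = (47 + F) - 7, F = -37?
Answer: 376869673/238142352 ≈ 1.5825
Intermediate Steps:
g(h) = 3 (g(h) = (47 - 37) - 7 = 10 - 7 = 3)
1/(44693 + 40571) - (-4960 + 22640)/(-11175 + g(22)) = 1/(44693 + 40571) - (-4960 + 22640)/(-11175 + 3) = 1/85264 - 17680/(-11172) = 1/85264 - 17680*(-1)/11172 = 1/85264 - 1*(-4420/2793) = 1/85264 + 4420/2793 = 376869673/238142352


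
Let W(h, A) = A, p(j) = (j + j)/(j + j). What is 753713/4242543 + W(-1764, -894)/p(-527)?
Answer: -3792079729/4242543 ≈ -893.82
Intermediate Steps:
p(j) = 1 (p(j) = (2*j)/((2*j)) = (2*j)*(1/(2*j)) = 1)
753713/4242543 + W(-1764, -894)/p(-527) = 753713/4242543 - 894/1 = 753713*(1/4242543) - 894*1 = 753713/4242543 - 894 = -3792079729/4242543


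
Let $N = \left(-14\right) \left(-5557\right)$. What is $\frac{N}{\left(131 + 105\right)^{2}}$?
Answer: $\frac{38899}{27848} \approx 1.3968$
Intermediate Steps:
$N = 77798$
$\frac{N}{\left(131 + 105\right)^{2}} = \frac{77798}{\left(131 + 105\right)^{2}} = \frac{77798}{236^{2}} = \frac{77798}{55696} = 77798 \cdot \frac{1}{55696} = \frac{38899}{27848}$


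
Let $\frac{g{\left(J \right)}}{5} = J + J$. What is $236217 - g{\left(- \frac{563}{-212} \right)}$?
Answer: $\frac{25036187}{106} \approx 2.3619 \cdot 10^{5}$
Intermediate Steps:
$g{\left(J \right)} = 10 J$ ($g{\left(J \right)} = 5 \left(J + J\right) = 5 \cdot 2 J = 10 J$)
$236217 - g{\left(- \frac{563}{-212} \right)} = 236217 - 10 \left(- \frac{563}{-212}\right) = 236217 - 10 \left(\left(-563\right) \left(- \frac{1}{212}\right)\right) = 236217 - 10 \cdot \frac{563}{212} = 236217 - \frac{2815}{106} = \frac{25036187}{106}$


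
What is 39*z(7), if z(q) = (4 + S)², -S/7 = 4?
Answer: 22464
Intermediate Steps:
S = -28 (S = -7*4 = -28)
z(q) = 576 (z(q) = (4 - 28)² = (-24)² = 576)
39*z(7) = 39*576 = 22464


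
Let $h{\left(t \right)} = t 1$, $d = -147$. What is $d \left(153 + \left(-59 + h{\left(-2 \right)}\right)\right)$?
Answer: $-13524$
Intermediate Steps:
$h{\left(t \right)} = t$
$d \left(153 + \left(-59 + h{\left(-2 \right)}\right)\right) = - 147 \left(153 - 61\right) = \left(-147\right) 92 = -13524$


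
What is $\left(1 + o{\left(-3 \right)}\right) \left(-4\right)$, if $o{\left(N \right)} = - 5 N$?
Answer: $-64$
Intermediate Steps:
$\left(1 + o{\left(-3 \right)}\right) \left(-4\right) = \left(1 - -15\right) \left(-4\right) = \left(1 + 15\right) \left(-4\right) = 16 \left(-4\right) = -64$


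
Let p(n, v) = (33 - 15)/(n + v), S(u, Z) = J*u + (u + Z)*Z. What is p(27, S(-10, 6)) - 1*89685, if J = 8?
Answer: -6905763/77 ≈ -89685.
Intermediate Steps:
S(u, Z) = 8*u + Z*(Z + u) (S(u, Z) = 8*u + (u + Z)*Z = 8*u + (Z + u)*Z = 8*u + Z*(Z + u))
p(n, v) = 18/(n + v)
p(27, S(-10, 6)) - 1*89685 = 18/(27 + (6² + 8*(-10) + 6*(-10))) - 1*89685 = 18/(27 + (36 - 80 - 60)) - 89685 = 18/(27 - 104) - 89685 = 18/(-77) - 89685 = 18*(-1/77) - 89685 = -18/77 - 89685 = -6905763/77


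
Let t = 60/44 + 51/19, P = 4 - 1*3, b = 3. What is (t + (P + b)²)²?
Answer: 17556100/43681 ≈ 401.92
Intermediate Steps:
P = 1 (P = 4 - 3 = 1)
t = 846/209 (t = 60*(1/44) + 51*(1/19) = 15/11 + 51/19 = 846/209 ≈ 4.0478)
(t + (P + b)²)² = (846/209 + (1 + 3)²)² = (846/209 + 4²)² = (846/209 + 16)² = (4190/209)² = 17556100/43681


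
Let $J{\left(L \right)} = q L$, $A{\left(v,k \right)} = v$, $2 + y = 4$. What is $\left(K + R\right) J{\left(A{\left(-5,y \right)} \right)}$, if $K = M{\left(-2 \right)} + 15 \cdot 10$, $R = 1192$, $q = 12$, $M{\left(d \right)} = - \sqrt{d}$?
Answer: $-80520 + 60 i \sqrt{2} \approx -80520.0 + 84.853 i$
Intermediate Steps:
$y = 2$ ($y = -2 + 4 = 2$)
$J{\left(L \right)} = 12 L$
$K = 150 - i \sqrt{2}$ ($K = - \sqrt{-2} + 15 \cdot 10 = - i \sqrt{2} + 150 = 150 - i \sqrt{2} \approx 150.0 - 1.4142 i$)
$\left(K + R\right) J{\left(A{\left(-5,y \right)} \right)} = \left(\left(150 - i \sqrt{2}\right) + 1192\right) 12 \left(-5\right) = \left(1342 - i \sqrt{2}\right) \left(-60\right) = -80520 + 60 i \sqrt{2}$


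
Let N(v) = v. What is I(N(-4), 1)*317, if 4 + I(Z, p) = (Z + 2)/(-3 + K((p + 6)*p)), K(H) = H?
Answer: -2853/2 ≈ -1426.5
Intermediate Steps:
I(Z, p) = -4 + (2 + Z)/(-3 + p*(6 + p)) (I(Z, p) = -4 + (Z + 2)/(-3 + (p + 6)*p) = -4 + (2 + Z)/(-3 + (6 + p)*p) = -4 + (2 + Z)/(-3 + p*(6 + p)))
I(N(-4), 1)*317 = ((14 - 4 - 4*1*(6 + 1))/(-3 + 1*(6 + 1)))*317 = ((14 - 4 - 4*1*7)/(-3 + 1*7))*317 = ((14 - 4 - 28)/(-3 + 7))*317 = (-18/4)*317 = ((¼)*(-18))*317 = -9/2*317 = -2853/2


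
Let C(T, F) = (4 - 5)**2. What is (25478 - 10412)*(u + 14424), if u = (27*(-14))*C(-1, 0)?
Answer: 211617036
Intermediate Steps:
C(T, F) = 1 (C(T, F) = (-1)**2 = 1)
u = -378 (u = (27*(-14))*1 = -378*1 = -378)
(25478 - 10412)*(u + 14424) = (25478 - 10412)*(-378 + 14424) = 15066*14046 = 211617036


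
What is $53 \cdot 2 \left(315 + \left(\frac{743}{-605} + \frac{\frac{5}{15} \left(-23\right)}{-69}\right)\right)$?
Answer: $\frac{181163858}{5445} \approx 33272.0$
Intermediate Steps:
$53 \cdot 2 \left(315 + \left(\frac{743}{-605} + \frac{\frac{5}{15} \left(-23\right)}{-69}\right)\right) = 106 \left(315 + \left(743 \left(- \frac{1}{605}\right) + 5 \cdot \frac{1}{15} \left(-23\right) \left(- \frac{1}{69}\right)\right)\right) = 106 \left(315 - \left(\frac{743}{605} - \frac{1}{3} \left(-23\right) \left(- \frac{1}{69}\right)\right)\right) = 106 \left(315 - \frac{6082}{5445}\right) = 106 \cdot \frac{1709093}{5445} = \frac{181163858}{5445}$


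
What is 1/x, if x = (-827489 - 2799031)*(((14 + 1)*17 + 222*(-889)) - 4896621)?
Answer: 1/18472491960480 ≈ 5.4135e-14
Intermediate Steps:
x = 18472491960480 (x = -3626520*((15*17 - 197358) - 4896621) = -3626520*((255 - 197358) - 4896621) = -3626520*(-197103 - 4896621) = -3626520*(-5093724) = 18472491960480)
1/x = 1/18472491960480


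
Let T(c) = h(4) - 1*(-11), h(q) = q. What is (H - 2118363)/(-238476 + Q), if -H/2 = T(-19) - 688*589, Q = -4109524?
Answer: 1307929/4348000 ≈ 0.30081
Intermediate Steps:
T(c) = 15 (T(c) = 4 - 1*(-11) = 4 + 11 = 15)
H = 810434 (H = -2*(15 - 688*589) = -2*(15 - 405232) = -2*(-405217) = 810434)
(H - 2118363)/(-238476 + Q) = (810434 - 2118363)/(-238476 - 4109524) = -1307929/(-4348000) = -1307929*(-1/4348000) = 1307929/4348000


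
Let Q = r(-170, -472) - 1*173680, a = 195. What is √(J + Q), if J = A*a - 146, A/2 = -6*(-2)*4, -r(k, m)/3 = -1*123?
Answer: 3*I*√17193 ≈ 393.37*I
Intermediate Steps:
r(k, m) = 369 (r(k, m) = -(-3)*123 = -3*(-123) = 369)
A = 96 (A = 2*(-6*(-2)*4) = 2*(12*4) = 2*48 = 96)
Q = -173311 (Q = 369 - 1*173680 = 369 - 173680 = -173311)
J = 18574 (J = 96*195 - 146 = 18720 - 146 = 18574)
√(J + Q) = √(18574 - 173311) = √(-154737) = 3*I*√17193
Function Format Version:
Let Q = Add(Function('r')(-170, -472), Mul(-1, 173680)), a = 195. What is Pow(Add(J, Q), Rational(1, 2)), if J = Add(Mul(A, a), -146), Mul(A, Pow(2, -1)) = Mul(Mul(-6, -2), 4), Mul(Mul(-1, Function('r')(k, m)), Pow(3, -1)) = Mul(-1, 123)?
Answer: Mul(3, I, Pow(17193, Rational(1, 2))) ≈ Mul(393.37, I)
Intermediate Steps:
Function('r')(k, m) = 369 (Function('r')(k, m) = Mul(-3, Mul(-1, 123)) = Mul(-3, -123) = 369)
A = 96 (A = Mul(2, Mul(Mul(-6, -2), 4)) = Mul(2, Mul(12, 4)) = Mul(2, 48) = 96)
Q = -173311 (Q = Add(369, Mul(-1, 173680)) = Add(369, -173680) = -173311)
J = 18574 (J = Add(Mul(96, 195), -146) = Add(18720, -146) = 18574)
Pow(Add(J, Q), Rational(1, 2)) = Pow(Add(18574, -173311), Rational(1, 2)) = Pow(-154737, Rational(1, 2)) = Mul(3, I, Pow(17193, Rational(1, 2)))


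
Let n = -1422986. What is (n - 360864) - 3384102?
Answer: -5167952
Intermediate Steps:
(n - 360864) - 3384102 = (-1422986 - 360864) - 3384102 = -1783850 - 3384102 = -5167952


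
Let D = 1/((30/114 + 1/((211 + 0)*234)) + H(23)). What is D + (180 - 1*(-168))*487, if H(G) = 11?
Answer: 1790693675286/10566055 ≈ 1.6948e+5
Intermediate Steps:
D = 938106/10566055 (D = 1/((30/114 + 1/((211 + 0)*234)) + 11) = 1/((30*(1/114) + (1/234)/211) + 11) = 1/((5/19 + (1/211)*(1/234)) + 11) = 1/((5/19 + 1/49374) + 11) = 1/(246889/938106 + 11) = 1/(10566055/938106) = 938106/10566055 ≈ 0.088785)
D + (180 - 1*(-168))*487 = 938106/10566055 + (180 - 1*(-168))*487 = 938106/10566055 + (180 + 168)*487 = 938106/10566055 + 348*487 = 938106/10566055 + 169476 = 1790693675286/10566055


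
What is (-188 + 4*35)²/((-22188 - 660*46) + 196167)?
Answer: 768/47873 ≈ 0.016042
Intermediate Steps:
(-188 + 4*35)²/((-22188 - 660*46) + 196167) = (-188 + 140)²/((-22188 - 30360) + 196167) = (-48)²/(-52548 + 196167) = 2304/143619 = 2304*(1/143619) = 768/47873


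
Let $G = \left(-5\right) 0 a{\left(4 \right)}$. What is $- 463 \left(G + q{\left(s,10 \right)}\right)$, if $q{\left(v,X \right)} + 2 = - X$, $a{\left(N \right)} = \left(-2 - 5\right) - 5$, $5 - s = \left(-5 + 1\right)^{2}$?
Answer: $5556$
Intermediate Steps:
$s = -11$ ($s = 5 - \left(-5 + 1\right)^{2} = 5 - \left(-4\right)^{2} = 5 - 16 = -11$)
$a{\left(N \right)} = -12$ ($a{\left(N \right)} = -7 - 5 = -12$)
$q{\left(v,X \right)} = -2 - X$
$G = 0$ ($G = \left(-5\right) 0 \left(-12\right) = 0 \left(-12\right) = 0$)
$- 463 \left(G + q{\left(s,10 \right)}\right) = - 463 \left(0 - 12\right) = \left(-463\right) \left(-12\right) = 5556$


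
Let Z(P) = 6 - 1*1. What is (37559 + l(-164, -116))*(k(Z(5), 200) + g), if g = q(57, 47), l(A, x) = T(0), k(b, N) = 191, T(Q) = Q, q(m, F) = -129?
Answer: 2328658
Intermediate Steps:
Z(P) = 5 (Z(P) = 6 - 1 = 5)
l(A, x) = 0
g = -129
(37559 + l(-164, -116))*(k(Z(5), 200) + g) = (37559 + 0)*(191 - 129) = 37559*62 = 2328658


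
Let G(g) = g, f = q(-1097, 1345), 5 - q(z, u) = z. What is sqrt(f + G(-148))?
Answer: 3*sqrt(106) ≈ 30.887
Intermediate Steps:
q(z, u) = 5 - z
f = 1102 (f = 5 - 1*(-1097) = 5 + 1097 = 1102)
sqrt(f + G(-148)) = sqrt(1102 - 148) = sqrt(954) = 3*sqrt(106)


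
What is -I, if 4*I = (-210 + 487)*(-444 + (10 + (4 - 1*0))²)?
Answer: 17174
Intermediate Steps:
I = -17174 (I = ((-210 + 487)*(-444 + (10 + (4 - 1*0))²))/4 = (277*(-444 + (10 + (4 + 0))²))/4 = (277*(-444 + (10 + 4)²))/4 = (277*(-444 + 14²))/4 = (277*(-444 + 196))/4 = (277*(-248))/4 = (¼)*(-68696) = -17174)
-I = -1*(-17174) = 17174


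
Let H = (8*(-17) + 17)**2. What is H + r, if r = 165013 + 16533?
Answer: 195707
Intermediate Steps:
r = 181546
H = 14161 (H = (-136 + 17)**2 = (-119)**2 = 14161)
H + r = 14161 + 181546 = 195707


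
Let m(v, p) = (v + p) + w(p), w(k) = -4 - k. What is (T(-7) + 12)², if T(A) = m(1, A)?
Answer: 81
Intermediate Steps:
m(v, p) = -4 + v (m(v, p) = (v + p) + (-4 - p) = (p + v) + (-4 - p) = -4 + v)
T(A) = -3 (T(A) = -4 + 1 = -3)
(T(-7) + 12)² = (-3 + 12)² = 9² = 81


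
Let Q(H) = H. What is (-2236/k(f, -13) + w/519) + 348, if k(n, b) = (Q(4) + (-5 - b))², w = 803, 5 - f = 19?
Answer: 2080273/6228 ≈ 334.02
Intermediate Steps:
f = -14 (f = 5 - 1*19 = 5 - 19 = -14)
k(n, b) = (-1 - b)² (k(n, b) = (4 + (-5 - b))² = (-1 - b)²)
(-2236/k(f, -13) + w/519) + 348 = (-2236/(1 - 13)² + 803/519) + 348 = (-2236/((-12)²) + 803*(1/519)) + 348 = (-2236/144 + 803/519) + 348 = (-2236*1/144 + 803/519) + 348 = (-559/36 + 803/519) + 348 = -87071/6228 + 348 = 2080273/6228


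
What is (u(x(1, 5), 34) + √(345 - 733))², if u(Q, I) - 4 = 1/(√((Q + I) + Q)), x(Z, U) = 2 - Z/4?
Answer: (60 + √6 + 30*I*√97)²/225 ≈ -370.67 + 164.01*I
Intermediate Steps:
x(Z, U) = 2 - Z/4
u(Q, I) = 4 + (I + 2*Q)^(-½) (u(Q, I) = 4 + 1/(√((Q + I) + Q)) = 4 + 1/(√((I + Q) + Q)) = 4 + 1/(√(I + 2*Q)) = 4 + (I + 2*Q)^(-½))
(u(x(1, 5), 34) + √(345 - 733))² = ((4 + (34 + 2*(2 - ¼*1))^(-½)) + √(345 - 733))² = ((4 + (34 + 2*(2 - ¼))^(-½)) + √(-388))² = ((4 + (34 + 2*(7/4))^(-½)) + 2*I*√97)² = ((4 + (34 + 7/2)^(-½)) + 2*I*√97)² = ((4 + (75/2)^(-½)) + 2*I*√97)² = ((4 + √6/15) + 2*I*√97)² = (4 + √6/15 + 2*I*√97)²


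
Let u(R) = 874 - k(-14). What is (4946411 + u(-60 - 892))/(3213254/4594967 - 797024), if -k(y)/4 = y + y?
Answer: -22732096678291/3662295764954 ≈ -6.2071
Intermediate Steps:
k(y) = -8*y (k(y) = -4*(y + y) = -8*y)
u(R) = 762 (u(R) = 874 - (-8)*(-14) = 874 - 1*112 = 874 - 112 = 762)
(4946411 + u(-60 - 892))/(3213254/4594967 - 797024) = (4946411 + 762)/(3213254/4594967 - 797024) = 4947173/(3213254*(1/4594967) - 797024) = 4947173/(3213254/4594967 - 797024) = 4947173/(-3662295764954/4594967) = 4947173*(-4594967/3662295764954) = -22732096678291/3662295764954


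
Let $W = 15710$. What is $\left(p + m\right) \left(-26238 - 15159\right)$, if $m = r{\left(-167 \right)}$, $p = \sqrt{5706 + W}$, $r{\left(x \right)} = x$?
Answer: $6913299 - 82794 \sqrt{5354} \approx 8.5518 \cdot 10^{5}$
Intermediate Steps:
$p = 2 \sqrt{5354}$ ($p = \sqrt{5706 + 15710} = \sqrt{21416} = 2 \sqrt{5354} \approx 146.34$)
$m = -167$
$\left(p + m\right) \left(-26238 - 15159\right) = \left(2 \sqrt{5354} - 167\right) \left(-26238 - 15159\right) = \left(-167 + 2 \sqrt{5354}\right) \left(-41397\right) = 6913299 - 82794 \sqrt{5354}$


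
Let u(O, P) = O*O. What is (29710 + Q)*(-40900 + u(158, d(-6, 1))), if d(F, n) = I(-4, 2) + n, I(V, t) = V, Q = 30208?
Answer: -954853248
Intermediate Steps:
d(F, n) = -4 + n
u(O, P) = O**2
(29710 + Q)*(-40900 + u(158, d(-6, 1))) = (29710 + 30208)*(-40900 + 158**2) = 59918*(-40900 + 24964) = 59918*(-15936) = -954853248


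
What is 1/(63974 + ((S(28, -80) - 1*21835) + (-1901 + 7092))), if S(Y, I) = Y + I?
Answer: 1/47278 ≈ 2.1151e-5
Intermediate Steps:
S(Y, I) = I + Y
1/(63974 + ((S(28, -80) - 1*21835) + (-1901 + 7092))) = 1/(63974 + (((-80 + 28) - 1*21835) + (-1901 + 7092))) = 1/(63974 + ((-52 - 21835) + 5191)) = 1/(63974 + (-21887 + 5191)) = 1/(63974 - 16696) = 1/47278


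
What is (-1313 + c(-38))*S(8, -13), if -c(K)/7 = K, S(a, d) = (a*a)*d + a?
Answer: 862728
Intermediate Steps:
S(a, d) = a + d*a**2 (S(a, d) = a**2*d + a = d*a**2 + a = a + d*a**2)
c(K) = -7*K
(-1313 + c(-38))*S(8, -13) = (-1313 - 7*(-38))*(8*(1 + 8*(-13))) = (-1313 + 266)*(8*(1 - 104)) = -8376*(-103) = -1047*(-824) = 862728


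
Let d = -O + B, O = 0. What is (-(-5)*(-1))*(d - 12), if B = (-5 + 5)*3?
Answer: 60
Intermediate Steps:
B = 0 (B = 0*3 = 0)
d = 0 (d = -1*0 + 0 = 0 + 0 = 0)
(-(-5)*(-1))*(d - 12) = (-(-5)*(-1))*(0 - 12) = -1*5*(-12) = -5*(-12) = 60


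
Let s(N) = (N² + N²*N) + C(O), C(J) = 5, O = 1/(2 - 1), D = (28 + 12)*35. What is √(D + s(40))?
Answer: 3*√7445 ≈ 258.85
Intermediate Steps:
D = 1400 (D = 40*35 = 1400)
O = 1 (O = 1/1 = 1)
s(N) = 5 + N² + N³ (s(N) = (N² + N²*N) + 5 = (N² + N³) + 5 = 5 + N² + N³)
√(D + s(40)) = √(1400 + (5 + 40² + 40³)) = √(1400 + (5 + 1600 + 64000)) = √(1400 + 65605) = √67005 = 3*√7445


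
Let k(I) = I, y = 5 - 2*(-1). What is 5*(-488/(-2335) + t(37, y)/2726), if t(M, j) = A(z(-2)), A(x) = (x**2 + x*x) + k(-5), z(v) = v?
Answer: 1337293/1273042 ≈ 1.0505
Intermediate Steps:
y = 7 (y = 5 + 2 = 7)
A(x) = -5 + 2*x**2 (A(x) = (x**2 + x*x) - 5 = (x**2 + x**2) - 5 = 2*x**2 - 5 = -5 + 2*x**2)
t(M, j) = 3 (t(M, j) = -5 + 2*(-2)**2 = -5 + 2*4 = -5 + 8 = 3)
5*(-488/(-2335) + t(37, y)/2726) = 5*(-488/(-2335) + 3/2726) = 5*(-488*(-1/2335) + 3*(1/2726)) = 5*(488/2335 + 3/2726) = 5*(1337293/6365210) = 1337293/1273042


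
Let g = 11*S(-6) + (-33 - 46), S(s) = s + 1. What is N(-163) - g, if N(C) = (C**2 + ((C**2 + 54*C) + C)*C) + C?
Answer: -2842912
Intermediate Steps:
S(s) = 1 + s
N(C) = C + C**2 + C*(C**2 + 55*C) (N(C) = (C**2 + (C**2 + 55*C)*C) + C = (C**2 + C*(C**2 + 55*C)) + C = C + C**2 + C*(C**2 + 55*C))
g = -134 (g = 11*(1 - 6) + (-33 - 46) = 11*(-5) - 79 = -55 - 79 = -134)
N(-163) - g = -163*(1 + (-163)**2 + 56*(-163)) - 1*(-134) = -163*(1 + 26569 - 9128) + 134 = -163*17442 + 134 = -2843046 + 134 = -2842912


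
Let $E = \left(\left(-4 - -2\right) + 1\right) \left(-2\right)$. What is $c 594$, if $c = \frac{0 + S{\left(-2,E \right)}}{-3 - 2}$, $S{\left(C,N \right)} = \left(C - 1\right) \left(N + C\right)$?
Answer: $0$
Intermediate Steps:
$E = 2$ ($E = \left(\left(-4 + 2\right) + 1\right) \left(-2\right) = \left(-2 + 1\right) \left(-2\right) = \left(-1\right) \left(-2\right) = 2$)
$S{\left(C,N \right)} = \left(-1 + C\right) \left(C + N\right)$
$c = 0$ ($c = \frac{0 - \left(4 - 4\right)}{-3 - 2} = \frac{0 + \left(4 + 2 - 2 - 4\right)}{-5} = \left(0 + 0\right) \left(- \frac{1}{5}\right) = 0 \left(- \frac{1}{5}\right) = 0$)
$c 594 = 0 \cdot 594 = 0$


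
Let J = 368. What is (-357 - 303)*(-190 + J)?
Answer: -117480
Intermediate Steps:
(-357 - 303)*(-190 + J) = (-357 - 303)*(-190 + 368) = -660*178 = -117480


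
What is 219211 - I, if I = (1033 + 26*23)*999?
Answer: -1410158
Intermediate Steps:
I = 1629369 (I = (1033 + 598)*999 = 1631*999 = 1629369)
219211 - I = 219211 - 1*1629369 = 219211 - 1629369 = -1410158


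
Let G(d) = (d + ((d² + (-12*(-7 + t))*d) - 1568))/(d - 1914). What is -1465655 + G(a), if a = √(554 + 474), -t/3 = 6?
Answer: -1341941811727/915592 - 287787*√257/915592 ≈ -1.4657e+6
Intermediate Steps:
t = -18 (t = -3*6 = -18)
a = 2*√257 (a = √1028 = 2*√257 ≈ 32.062)
G(d) = (-1568 + d² + 301*d)/(-1914 + d) (G(d) = (d + ((d² + (-12*(-7 - 18))*d) - 1568))/(d - 1914) = (d + ((d² + (-12*(-25))*d) - 1568))/(-1914 + d) = (d + ((d² + 300*d) - 1568))/(-1914 + d) = (d + (-1568 + d² + 300*d))/(-1914 + d) = (-1568 + d² + 301*d)/(-1914 + d))
-1465655 + G(a) = -1465655 + (-1568 + (2*√257)² + 301*(2*√257))/(-1914 + 2*√257) = -1465655 + (-1568 + 1028 + 602*√257)/(-1914 + 2*√257) = -1465655 + (-540 + 602*√257)/(-1914 + 2*√257)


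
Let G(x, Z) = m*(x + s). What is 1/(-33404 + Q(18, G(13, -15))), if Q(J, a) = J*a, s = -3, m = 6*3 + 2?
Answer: -1/29804 ≈ -3.3553e-5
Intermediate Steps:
m = 20 (m = 18 + 2 = 20)
G(x, Z) = -60 + 20*x (G(x, Z) = 20*(x - 3) = 20*(-3 + x) = -60 + 20*x)
1/(-33404 + Q(18, G(13, -15))) = 1/(-33404 + 18*(-60 + 20*13)) = 1/(-33404 + 18*(-60 + 260)) = 1/(-33404 + 18*200) = 1/(-33404 + 3600) = 1/(-29804) = -1/29804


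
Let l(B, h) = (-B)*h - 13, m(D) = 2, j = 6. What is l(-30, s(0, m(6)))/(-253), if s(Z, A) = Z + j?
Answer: -167/253 ≈ -0.66008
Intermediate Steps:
s(Z, A) = 6 + Z (s(Z, A) = Z + 6 = 6 + Z)
l(B, h) = -13 - B*h (l(B, h) = -B*h - 13 = -13 - B*h)
l(-30, s(0, m(6)))/(-253) = (-13 - 1*(-30)*(6 + 0))/(-253) = (-13 - 1*(-30)*6)*(-1/253) = (-13 + 180)*(-1/253) = 167*(-1/253) = -167/253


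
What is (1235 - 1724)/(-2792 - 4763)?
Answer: 489/7555 ≈ 0.064725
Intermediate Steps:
(1235 - 1724)/(-2792 - 4763) = -489/(-7555) = -489*(-1/7555) = 489/7555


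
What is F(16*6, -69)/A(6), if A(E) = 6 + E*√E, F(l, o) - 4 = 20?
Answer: -⅘ + 4*√6/5 ≈ 1.1596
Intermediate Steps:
F(l, o) = 24 (F(l, o) = 4 + 20 = 24)
A(E) = 6 + E^(3/2)
F(16*6, -69)/A(6) = 24/(6 + 6^(3/2)) = 24/(6 + 6*√6)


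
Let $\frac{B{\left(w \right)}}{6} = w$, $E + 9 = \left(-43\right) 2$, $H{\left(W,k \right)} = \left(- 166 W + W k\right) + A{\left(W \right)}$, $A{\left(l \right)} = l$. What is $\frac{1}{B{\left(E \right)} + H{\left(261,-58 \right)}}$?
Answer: $- \frac{1}{58773} \approx -1.7015 \cdot 10^{-5}$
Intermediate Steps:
$H{\left(W,k \right)} = - 165 W + W k$ ($H{\left(W,k \right)} = \left(- 166 W + W k\right) + W = - 165 W + W k$)
$E = -95$ ($E = -9 - 86 = -95$)
$B{\left(w \right)} = 6 w$
$\frac{1}{B{\left(E \right)} + H{\left(261,-58 \right)}} = \frac{1}{6 \left(-95\right) + 261 \left(-165 - 58\right)} = \frac{1}{-570 + 261 \left(-223\right)} = \frac{1}{-570 - 58203} = \frac{1}{-58773} = - \frac{1}{58773}$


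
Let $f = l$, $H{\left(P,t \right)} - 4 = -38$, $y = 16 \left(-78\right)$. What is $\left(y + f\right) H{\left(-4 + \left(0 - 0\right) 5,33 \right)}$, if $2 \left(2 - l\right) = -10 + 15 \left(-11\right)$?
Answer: $39389$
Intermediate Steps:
$y = -1248$
$H{\left(P,t \right)} = -34$ ($H{\left(P,t \right)} = 4 - 38 = -34$)
$l = \frac{179}{2}$ ($l = 2 - \frac{-10 + 15 \left(-11\right)}{2} = 2 - \frac{-10 - 165}{2} = 2 - - \frac{175}{2} = 2 + \frac{175}{2} = \frac{179}{2} \approx 89.5$)
$f = \frac{179}{2} \approx 89.5$
$\left(y + f\right) H{\left(-4 + \left(0 - 0\right) 5,33 \right)} = \left(-1248 + \frac{179}{2}\right) \left(-34\right) = \left(- \frac{2317}{2}\right) \left(-34\right) = 39389$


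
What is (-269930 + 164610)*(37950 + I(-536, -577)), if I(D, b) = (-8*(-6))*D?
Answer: -1287221040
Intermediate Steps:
I(D, b) = 48*D
(-269930 + 164610)*(37950 + I(-536, -577)) = (-269930 + 164610)*(37950 + 48*(-536)) = -105320*(37950 - 25728) = -105320*12222 = -1287221040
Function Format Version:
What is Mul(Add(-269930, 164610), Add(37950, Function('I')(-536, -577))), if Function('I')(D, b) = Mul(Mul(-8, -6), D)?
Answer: -1287221040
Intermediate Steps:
Function('I')(D, b) = Mul(48, D)
Mul(Add(-269930, 164610), Add(37950, Function('I')(-536, -577))) = Mul(Add(-269930, 164610), Add(37950, Mul(48, -536))) = Mul(-105320, Add(37950, -25728)) = Mul(-105320, 12222) = -1287221040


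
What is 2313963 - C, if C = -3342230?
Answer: 5656193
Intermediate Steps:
2313963 - C = 2313963 - 1*(-3342230) = 2313963 + 3342230 = 5656193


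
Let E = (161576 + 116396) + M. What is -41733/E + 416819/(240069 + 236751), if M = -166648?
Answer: 552142277/1105864785 ≈ 0.49929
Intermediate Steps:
E = 111324 (E = (161576 + 116396) - 166648 = 277972 - 166648 = 111324)
-41733/E + 416819/(240069 + 236751) = -41733/111324 + 416819/(240069 + 236751) = -41733*1/111324 + 416819/476820 = -13911/37108 + 416819*(1/476820) = -13911/37108 + 416819/476820 = 552142277/1105864785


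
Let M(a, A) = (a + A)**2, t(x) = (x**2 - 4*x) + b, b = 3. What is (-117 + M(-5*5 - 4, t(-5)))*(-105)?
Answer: -25620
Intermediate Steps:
t(x) = 3 + x**2 - 4*x (t(x) = (x**2 - 4*x) + 3 = 3 + x**2 - 4*x)
M(a, A) = (A + a)**2
(-117 + M(-5*5 - 4, t(-5)))*(-105) = (-117 + ((3 + (-5)**2 - 4*(-5)) + (-5*5 - 4))**2)*(-105) = (-117 + ((3 + 25 + 20) + (-25 - 4))**2)*(-105) = (-117 + (48 - 29)**2)*(-105) = (-117 + 19**2)*(-105) = (-117 + 361)*(-105) = 244*(-105) = -25620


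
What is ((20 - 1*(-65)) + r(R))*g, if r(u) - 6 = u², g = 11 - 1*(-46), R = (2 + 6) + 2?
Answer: 10887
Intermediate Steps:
R = 10 (R = 8 + 2 = 10)
g = 57 (g = 11 + 46 = 57)
r(u) = 6 + u²
((20 - 1*(-65)) + r(R))*g = ((20 - 1*(-65)) + (6 + 10²))*57 = ((20 + 65) + (6 + 100))*57 = (85 + 106)*57 = 191*57 = 10887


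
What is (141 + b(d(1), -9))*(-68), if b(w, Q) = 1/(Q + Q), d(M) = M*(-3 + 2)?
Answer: -86258/9 ≈ -9584.2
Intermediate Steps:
d(M) = -M (d(M) = M*(-1) = -M)
b(w, Q) = 1/(2*Q)
(141 + b(d(1), -9))*(-68) = (141 + (½)/(-9))*(-68) = (141 + (½)*(-⅑))*(-68) = (141 - 1/18)*(-68) = (2537/18)*(-68) = -86258/9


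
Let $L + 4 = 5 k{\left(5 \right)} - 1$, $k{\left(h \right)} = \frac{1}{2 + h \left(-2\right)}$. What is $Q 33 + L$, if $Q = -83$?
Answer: $- \frac{21957}{8} \approx -2744.6$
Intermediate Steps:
$k{\left(h \right)} = \frac{1}{2 - 2 h}$
$L = - \frac{45}{8}$ ($L = -4 - \left(1 - 5 \left(- \frac{1}{-2 + 2 \cdot 5}\right)\right) = -4 - \left(1 - 5 \left(- \frac{1}{-2 + 10}\right)\right) = -4 - \left(1 - 5 \left(- \frac{1}{8}\right)\right) = -4 - \left(1 - 5 \left(\left(-1\right) \frac{1}{8}\right)\right) = -4 + \left(5 \left(- \frac{1}{8}\right) - 1\right) = -4 - \frac{13}{8} = - \frac{45}{8} \approx -5.625$)
$Q 33 + L = \left(-83\right) 33 - \frac{45}{8} = -2739 - \frac{45}{8} = - \frac{21957}{8}$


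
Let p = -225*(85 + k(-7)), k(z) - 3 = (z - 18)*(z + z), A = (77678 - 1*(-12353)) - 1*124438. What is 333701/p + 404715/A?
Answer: -5707368173/376756650 ≈ -15.149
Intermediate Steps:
A = -34407 (A = (77678 + 12353) - 124438 = 90031 - 124438 = -34407)
k(z) = 3 + 2*z*(-18 + z) (k(z) = 3 + (z - 18)*(z + z) = 3 + (-18 + z)*(2*z) = 3 + 2*z*(-18 + z))
p = -98550 (p = -225*(85 + (3 - 36*(-7) + 2*(-7)²)) = -225*(85 + (3 + 252 + 2*49)) = -225*(85 + (3 + 252 + 98)) = -225*(85 + 353) = -225*438 = -98550)
333701/p + 404715/A = 333701/(-98550) + 404715/(-34407) = 333701*(-1/98550) + 404715*(-1/34407) = -333701/98550 - 134905/11469 = -5707368173/376756650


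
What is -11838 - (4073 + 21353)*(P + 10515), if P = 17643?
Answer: -715957146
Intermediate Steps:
-11838 - (4073 + 21353)*(P + 10515) = -11838 - (4073 + 21353)*(17643 + 10515) = -11838 - 25426*28158 = -11838 - 1*715945308 = -11838 - 715945308 = -715957146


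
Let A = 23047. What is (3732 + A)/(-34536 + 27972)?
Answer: -26779/6564 ≈ -4.0797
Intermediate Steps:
(3732 + A)/(-34536 + 27972) = (3732 + 23047)/(-34536 + 27972) = 26779/(-6564) = 26779*(-1/6564) = -26779/6564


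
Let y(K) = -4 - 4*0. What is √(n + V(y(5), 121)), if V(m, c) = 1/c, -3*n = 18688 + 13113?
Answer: I*√11543754/33 ≈ 102.96*I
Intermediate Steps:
y(K) = -4 (y(K) = -4 + 0 = -4)
n = -31801/3 (n = -(18688 + 13113)/3 = -⅓*31801 = -31801/3 ≈ -10600.)
√(n + V(y(5), 121)) = √(-31801/3 + 1/121) = √(-3847918/363) = I*√11543754/33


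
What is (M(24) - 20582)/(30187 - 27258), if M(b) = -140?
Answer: -20722/2929 ≈ -7.0748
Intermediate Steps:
(M(24) - 20582)/(30187 - 27258) = (-140 - 20582)/(30187 - 27258) = -20722/2929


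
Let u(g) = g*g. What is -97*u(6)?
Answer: -3492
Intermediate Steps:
u(g) = g²
-97*u(6) = -97*6² = -97*36 = -3492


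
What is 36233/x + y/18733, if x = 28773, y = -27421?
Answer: -110231644/539004609 ≈ -0.20451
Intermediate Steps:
36233/x + y/18733 = 36233/28773 - 27421/18733 = -110231644/539004609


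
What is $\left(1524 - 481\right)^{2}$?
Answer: $1087849$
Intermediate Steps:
$\left(1524 - 481\right)^{2} = 1043^{2} = 1087849$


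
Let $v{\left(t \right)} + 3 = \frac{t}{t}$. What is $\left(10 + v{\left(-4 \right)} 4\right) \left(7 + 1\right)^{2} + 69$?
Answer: $197$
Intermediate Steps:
$v{\left(t \right)} = -2$ ($v{\left(t \right)} = -3 + \frac{t}{t} = -3 + 1 = -2$)
$\left(10 + v{\left(-4 \right)} 4\right) \left(7 + 1\right)^{2} + 69 = \left(10 - 8\right) \left(7 + 1\right)^{2} + 69 = \left(10 - 8\right) 8^{2} + 69 = 2 \cdot 64 + 69 = 128 + 69 = 197$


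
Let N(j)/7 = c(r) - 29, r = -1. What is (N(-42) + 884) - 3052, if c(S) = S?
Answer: -2378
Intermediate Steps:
N(j) = -210 (N(j) = 7*(-1 - 29) = 7*(-30) = -210)
(N(-42) + 884) - 3052 = (-210 + 884) - 3052 = 674 - 3052 = -2378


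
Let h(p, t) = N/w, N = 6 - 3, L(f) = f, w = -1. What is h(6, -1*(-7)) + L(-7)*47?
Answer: -332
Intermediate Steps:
N = 3
h(p, t) = -3 (h(p, t) = 3/(-1) = 3*(-1) = -3)
h(6, -1*(-7)) + L(-7)*47 = -3 - 7*47 = -3 - 329 = -332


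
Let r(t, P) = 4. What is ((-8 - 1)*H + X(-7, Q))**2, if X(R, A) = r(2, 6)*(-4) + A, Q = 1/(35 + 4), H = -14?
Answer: 18412681/1521 ≈ 12106.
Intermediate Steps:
Q = 1/39 ≈ 0.025641
X(R, A) = -16 + A (X(R, A) = 4*(-4) + A = -16 + A)
((-8 - 1)*H + X(-7, Q))**2 = ((-8 - 1)*(-14) + (-16 + 1/39))**2 = (-9*(-14) - 623/39)**2 = (126 - 623/39)**2 = (4291/39)**2 = 18412681/1521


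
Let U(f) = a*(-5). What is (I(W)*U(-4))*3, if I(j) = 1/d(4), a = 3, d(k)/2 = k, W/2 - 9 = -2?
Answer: -45/8 ≈ -5.6250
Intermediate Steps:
W = 14 (W = 18 + 2*(-2) = 18 - 4 = 14)
d(k) = 2*k
I(j) = ⅛ (I(j) = 1/(2*4) = 1/8 = ⅛)
U(f) = -15 (U(f) = 3*(-5) = -15)
(I(W)*U(-4))*3 = ((⅛)*(-15))*3 = -15/8*3 = -45/8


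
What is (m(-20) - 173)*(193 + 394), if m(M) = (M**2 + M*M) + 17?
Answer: 378028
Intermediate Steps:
m(M) = 17 + 2*M**2 (m(M) = (M**2 + M**2) + 17 = 2*M**2 + 17 = 17 + 2*M**2)
(m(-20) - 173)*(193 + 394) = ((17 + 2*(-20)**2) - 173)*(193 + 394) = ((17 + 2*400) - 173)*587 = ((17 + 800) - 173)*587 = (817 - 173)*587 = 644*587 = 378028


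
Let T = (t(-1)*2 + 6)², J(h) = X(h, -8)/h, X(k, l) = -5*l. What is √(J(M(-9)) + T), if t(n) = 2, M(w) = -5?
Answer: 2*√23 ≈ 9.5917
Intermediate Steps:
J(h) = 40/h (J(h) = (-5*(-8))/h = 40/h)
T = 100 (T = (2*2 + 6)² = (4 + 6)² = 10² = 100)
√(J(M(-9)) + T) = √(40/(-5) + 100) = √(40*(-⅕) + 100) = √(-8 + 100) = √92 = 2*√23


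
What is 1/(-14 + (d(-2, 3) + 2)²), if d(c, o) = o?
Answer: 1/11 ≈ 0.090909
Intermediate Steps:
1/(-14 + (d(-2, 3) + 2)²) = 1/(-14 + (3 + 2)²) = 1/(-14 + 5²) = 1/(-14 + 25) = 1/11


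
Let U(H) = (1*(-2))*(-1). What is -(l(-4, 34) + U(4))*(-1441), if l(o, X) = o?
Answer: -2882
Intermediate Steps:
U(H) = 2 (U(H) = -2*(-1) = 2)
-(l(-4, 34) + U(4))*(-1441) = -(-4 + 2)*(-1441) = -(-2)*(-1441) = -1*2882 = -2882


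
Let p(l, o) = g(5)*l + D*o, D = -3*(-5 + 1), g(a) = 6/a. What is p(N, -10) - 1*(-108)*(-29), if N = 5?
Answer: -3246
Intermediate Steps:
D = 12 (D = -3*(-4) = 12)
p(l, o) = 12*o + 6*l/5 (p(l, o) = (6/5)*l + 12*o = (6*(1/5))*l + 12*o = 6*l/5 + 12*o = 12*o + 6*l/5)
p(N, -10) - 1*(-108)*(-29) = (12*(-10) + (6/5)*5) - 1*(-108)*(-29) = (-120 + 6) + 108*(-29) = -114 - 3132 = -3246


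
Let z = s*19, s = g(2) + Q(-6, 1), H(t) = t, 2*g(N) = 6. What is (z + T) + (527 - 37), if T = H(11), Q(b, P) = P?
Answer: 577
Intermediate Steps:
g(N) = 3 (g(N) = (1/2)*6 = 3)
T = 11
s = 4 (s = 3 + 1 = 4)
z = 76 (z = 4*19 = 76)
(z + T) + (527 - 37) = (76 + 11) + (527 - 37) = 87 + 490 = 577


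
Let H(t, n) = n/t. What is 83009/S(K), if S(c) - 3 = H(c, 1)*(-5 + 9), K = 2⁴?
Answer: 332036/13 ≈ 25541.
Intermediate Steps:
K = 16
S(c) = 3 + 4/c (S(c) = 3 + (1/c)*(-5 + 9) = 3 + 4/c)
83009/S(K) = 83009/(3 + 4/16) = 83009/(3 + 4*(1/16)) = 83009/(3 + ¼) = 83009/(13/4) = 83009*(4/13) = 332036/13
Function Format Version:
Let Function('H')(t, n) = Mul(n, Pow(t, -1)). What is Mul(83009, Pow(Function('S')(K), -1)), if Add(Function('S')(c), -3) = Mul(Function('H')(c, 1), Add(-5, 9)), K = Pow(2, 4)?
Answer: Rational(332036, 13) ≈ 25541.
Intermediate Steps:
K = 16
Function('S')(c) = Add(3, Mul(4, Pow(c, -1))) (Function('S')(c) = Add(3, Mul(Mul(1, Pow(c, -1)), Add(-5, 9))) = Add(3, Mul(Pow(c, -1), 4)) = Add(3, Mul(4, Pow(c, -1))))
Mul(83009, Pow(Function('S')(K), -1)) = Mul(83009, Pow(Add(3, Mul(4, Pow(16, -1))), -1)) = Mul(83009, Pow(Add(3, Mul(4, Rational(1, 16))), -1)) = Mul(83009, Pow(Add(3, Rational(1, 4)), -1)) = Mul(83009, Pow(Rational(13, 4), -1)) = Mul(83009, Rational(4, 13)) = Rational(332036, 13)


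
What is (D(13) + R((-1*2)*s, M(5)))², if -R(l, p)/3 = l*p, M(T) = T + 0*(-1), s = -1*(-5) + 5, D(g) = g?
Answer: 97969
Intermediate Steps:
s = 10 (s = 5 + 5 = 10)
M(T) = T (M(T) = T + 0 = T)
R(l, p) = -3*l*p
(D(13) + R((-1*2)*s, M(5)))² = (13 - 3*-1*2*10*5)² = (13 - 3*(-2*10)*5)² = (13 - 3*(-20)*5)² = (13 + 300)² = 313² = 97969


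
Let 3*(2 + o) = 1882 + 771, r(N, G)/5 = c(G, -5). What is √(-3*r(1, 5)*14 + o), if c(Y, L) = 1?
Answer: √6051/3 ≈ 25.929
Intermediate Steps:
r(N, G) = 5 (r(N, G) = 5*1 = 5)
o = 2647/3 (o = -2 + (1882 + 771)/3 = -2 + (⅓)*2653 = -2 + 2653/3 = 2647/3 ≈ 882.33)
√(-3*r(1, 5)*14 + o) = √(-3*5*14 + 2647/3) = √(-15*14 + 2647/3) = √(-210 + 2647/3) = √(2017/3) = √6051/3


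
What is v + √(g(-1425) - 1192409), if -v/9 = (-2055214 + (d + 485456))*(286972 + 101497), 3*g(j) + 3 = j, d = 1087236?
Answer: 1687003549362 + I*√1192885 ≈ 1.687e+12 + 1092.2*I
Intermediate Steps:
g(j) = -1 + j/3
v = 1687003549362 (v = -9*(-2055214 + (1087236 + 485456))*(286972 + 101497) = -9*(-2055214 + 1572692)*388469 = -(-4342698)*388469 = -9*(-187444838818) = 1687003549362)
v + √(g(-1425) - 1192409) = 1687003549362 + √((-1 + (⅓)*(-1425)) - 1192409) = 1687003549362 + √((-1 - 475) - 1192409) = 1687003549362 + √(-476 - 1192409) = 1687003549362 + √(-1192885) = 1687003549362 + I*√1192885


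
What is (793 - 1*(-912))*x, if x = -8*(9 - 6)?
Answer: -40920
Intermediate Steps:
x = -24 (x = -8*3 = -24)
(793 - 1*(-912))*x = (793 - 1*(-912))*(-24) = (793 + 912)*(-24) = 1705*(-24) = -40920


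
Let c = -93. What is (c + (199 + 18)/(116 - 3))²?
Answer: 105925264/12769 ≈ 8295.5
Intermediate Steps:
(c + (199 + 18)/(116 - 3))² = (-93 + (199 + 18)/(116 - 3))² = (-93 + 217/113)² = (-10292/113)² = 105925264/12769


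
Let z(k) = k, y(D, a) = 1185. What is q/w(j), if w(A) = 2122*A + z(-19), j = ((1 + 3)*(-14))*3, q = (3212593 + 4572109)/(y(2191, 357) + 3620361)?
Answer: -3892351/645567736095 ≈ -6.0293e-6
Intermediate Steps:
q = 3892351/1810773 (q = (3212593 + 4572109)/(1185 + 3620361) = 7784702/3621546 = 7784702*(1/3621546) = 3892351/1810773 ≈ 2.1496)
j = -168 (j = (4*(-14))*3 = -56*3 = -168)
w(A) = -19 + 2122*A (w(A) = 2122*A - 19 = -19 + 2122*A)
q/w(j) = 3892351/(1810773*(-19 + 2122*(-168))) = 3892351/(1810773*(-19 - 356496)) = (3892351/1810773)/(-356515) = (3892351/1810773)*(-1/356515) = -3892351/645567736095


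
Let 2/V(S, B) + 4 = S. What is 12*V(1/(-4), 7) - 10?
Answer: -266/17 ≈ -15.647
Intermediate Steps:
V(S, B) = 2/(-4 + S)
12*V(1/(-4), 7) - 10 = 12*(2/(-4 + 1/(-4))) - 10 = 12*(2/(-4 + 1*(-¼))) - 10 = 12*(2/(-4 - ¼)) - 10 = 12*(2/(-17/4)) - 10 = 12*(2*(-4/17)) - 10 = 12*(-8/17) - 10 = -96/17 - 10 = -266/17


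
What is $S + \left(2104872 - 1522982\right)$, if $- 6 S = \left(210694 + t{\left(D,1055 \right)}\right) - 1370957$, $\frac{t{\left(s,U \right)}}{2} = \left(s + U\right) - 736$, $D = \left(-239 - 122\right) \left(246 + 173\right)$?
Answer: $\frac{1651161}{2} \approx 8.2558 \cdot 10^{5}$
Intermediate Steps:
$D = -151259$ ($D = \left(-361\right) 419 = -151259$)
$t{\left(s,U \right)} = -1472 + 2 U + 2 s$ ($t{\left(s,U \right)} = 2 \left(\left(s + U\right) - 736\right) = 2 \left(\left(U + s\right) - 736\right) = 2 \left(-736 + U + s\right) = -1472 + 2 U + 2 s$)
$S = \frac{487381}{2}$ ($S = - \frac{\left(210694 + \left(-1472 + 2 \cdot 1055 + 2 \left(-151259\right)\right)\right) - 1370957}{6} = - \frac{\left(210694 - 301880\right) - 1370957}{6} = - \frac{-91186 - 1370957}{6} = \left(- \frac{1}{6}\right) \left(-1462143\right) = \frac{487381}{2} \approx 2.4369 \cdot 10^{5}$)
$S + \left(2104872 - 1522982\right) = \frac{487381}{2} + \left(2104872 - 1522982\right) = \frac{487381}{2} + 581890 = \frac{1651161}{2}$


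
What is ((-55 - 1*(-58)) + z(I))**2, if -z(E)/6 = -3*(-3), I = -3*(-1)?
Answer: 2601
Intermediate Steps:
I = 3
z(E) = -54 (z(E) = -(-18)*(-3) = -6*9 = -54)
((-55 - 1*(-58)) + z(I))**2 = ((-55 - 1*(-58)) - 54)**2 = ((-55 + 58) - 54)**2 = (3 - 54)**2 = (-51)**2 = 2601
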